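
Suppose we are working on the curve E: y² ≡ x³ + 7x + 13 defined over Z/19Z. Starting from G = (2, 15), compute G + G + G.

(8, 12)

Repeated addition: build up to 3G.
2G: tangent at (2, 15): λ = (3·2² + 7)/(2·15) ≡ 0/11. 11⁻¹ ≡ 7 (mod 19), so λ ≡ 0·7 ≡ 0.
  x = λ² - 2 - 2 = 0 - 4 ≡ 15; y = λ·(2 - 15) - 15 ≡ 4. → (15, 4)
3G: (15, 4) + (2, 15). λ = (15 - 4)/(2 - 15) ≡ 11/6 mod 19. 6⁻¹ ≡ 16 (mod 19), so λ ≡ 5.
  x = λ² - 15 - 2 = 25 - 17 ≡ 8; y = λ·(15 - 8) - 4 ≡ 12. → (8, 12)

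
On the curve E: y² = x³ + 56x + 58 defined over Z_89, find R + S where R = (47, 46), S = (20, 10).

(47, 46) + (20, 10). λ = (10 - 46)/(20 - 47) ≡ 53/62 mod 89. 62⁻¹ ≡ 56 (mod 89) since 62·56 = 3472 ≡ 1, so λ ≡ 31.
  x = λ² - 47 - 20 = 961 - 67 ≡ 4; y = λ·(47 - 4) - 46 ≡ 41. → (4, 41)

(4, 41)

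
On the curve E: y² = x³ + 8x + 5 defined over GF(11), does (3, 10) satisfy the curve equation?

y² = 10² ≡ 1; x³ + 8x + 5 = 56 ≡ 1 (mod 11). 1 = 1.

yes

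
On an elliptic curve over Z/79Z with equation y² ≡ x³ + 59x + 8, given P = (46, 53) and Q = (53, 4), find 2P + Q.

(25, 53)

First 2P:
Repeated addition: build up to 2P.
2P: tangent at (46, 53): λ = (3·46² + 59)/(2·53) ≡ 8/27. 27⁻¹ ≡ 41 (mod 79), so λ ≡ 8·41 ≡ 12.
  x = λ² - 46 - 46 = 144 - 92 ≡ 52; y = λ·(46 - 52) - 53 ≡ 33. → (52, 33)
2P = (52, 33).
Finally 2P + Q:
(52, 33) + (53, 4). λ = (4 - 33)/(53 - 52) ≡ 50/1 mod 79. 1⁻¹ ≡ 1 (mod 79), so λ ≡ 50.
  x = λ² - 52 - 53 = 2500 - 105 ≡ 25; y = λ·(52 - 25) - 33 ≡ 53. → (25, 53)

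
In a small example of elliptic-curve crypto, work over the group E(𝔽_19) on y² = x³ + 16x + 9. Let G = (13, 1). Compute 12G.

(4, 2)

Double-and-add on 12 = (1100)₂. Start with G = (13, 1) for the leading 1-bit.
double: tangent at (13, 1): λ = (3·13² + 16)/(2·1) ≡ 10/2. 2⁻¹ ≡ 10 (mod 19), so λ ≡ 10·10 ≡ 5.
  x = λ² - 13 - 13 = 25 - 26 ≡ 18; y = λ·(13 - 18) - 1 ≡ 12. → (18, 12)
add G: (18, 12) + (13, 1). λ = (1 - 12)/(13 - 18) ≡ 8/14 mod 19. 14⁻¹ ≡ 15 (mod 19), so λ ≡ 6.
  x = λ² - 18 - 13 = 36 - 31 ≡ 5; y = λ·(18 - 5) - 12 ≡ 9. → (5, 9)
double: tangent at (5, 9): λ = (3·5² + 16)/(2·9) ≡ 15/18. 18⁻¹ ≡ 18 (mod 19), so λ ≡ 15·18 ≡ 4.
  x = λ² - 5 - 5 = 16 - 10 ≡ 6; y = λ·(5 - 6) - 9 ≡ 6. → (6, 6)
double: tangent at (6, 6): λ = (3·6² + 16)/(2·6) ≡ 10/12. 12⁻¹ ≡ 8 (mod 19), so λ ≡ 10·8 ≡ 4.
  x = λ² - 6 - 6 = 16 - 12 ≡ 4; y = λ·(6 - 4) - 6 ≡ 2. → (4, 2)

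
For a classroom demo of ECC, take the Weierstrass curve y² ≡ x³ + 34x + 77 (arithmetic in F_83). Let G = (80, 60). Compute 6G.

Double-and-add on 6 = (110)₂. Start with G = (80, 60) for the leading 1-bit.
double: tangent at (80, 60): λ = (3·80² + 34)/(2·60) ≡ 61/37. 37⁻¹ ≡ 9 (mod 83), so λ ≡ 61·9 ≡ 51.
  x = λ² - 80 - 80 = 2601 - 160 ≡ 34; y = λ·(80 - 34) - 60 ≡ 45. → (34, 45)
add G: (34, 45) + (80, 60). λ = (60 - 45)/(80 - 34) ≡ 15/46 mod 83. 46⁻¹ ≡ 74 (mod 83), so λ ≡ 31.
  x = λ² - 34 - 80 = 961 - 114 ≡ 17; y = λ·(34 - 17) - 45 ≡ 67. → (17, 67)
double: tangent at (17, 67): λ = (3·17² + 34)/(2·67) ≡ 71/51. 51⁻¹ ≡ 70 (mod 83) since 51·70 = 3570 ≡ 1, so λ ≡ 71·70 ≡ 73.
  x = λ² - 17 - 17 = 5329 - 34 ≡ 66; y = λ·(17 - 66) - 67 ≡ 8. → (66, 8)

(66, 8)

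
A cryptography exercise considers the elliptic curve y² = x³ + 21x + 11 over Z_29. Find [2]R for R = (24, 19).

tangent at (24, 19): λ = (3·24² + 21)/(2·19) ≡ 9/9. 9⁻¹ ≡ 13 (mod 29), so λ ≡ 9·13 ≡ 1.
  x = λ² - 24 - 24 = 1 - 48 ≡ 11; y = λ·(24 - 11) - 19 ≡ 23. → (11, 23)

(11, 23)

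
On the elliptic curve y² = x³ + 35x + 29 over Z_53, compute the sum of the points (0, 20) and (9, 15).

(43, 51)

(0, 20) + (9, 15). λ = (15 - 20)/(9 - 0) ≡ 48/9 mod 53. 9⁻¹ ≡ 6 (mod 53), so λ ≡ 23.
  x = λ² - 0 - 9 = 529 - 9 ≡ 43; y = λ·(0 - 43) - 20 ≡ 51. → (43, 51)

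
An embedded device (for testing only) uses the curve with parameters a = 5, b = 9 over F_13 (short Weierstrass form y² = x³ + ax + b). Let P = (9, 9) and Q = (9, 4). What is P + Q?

The two points share x = 9 and their y-coordinates satisfy 9 + 4 ≡ 0 (mod 13), so they are inverses. Their sum is 𝒪.

O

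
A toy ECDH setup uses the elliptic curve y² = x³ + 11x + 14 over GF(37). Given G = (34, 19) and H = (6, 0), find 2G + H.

(14, 10)

First 2G:
Repeated addition: build up to 2G.
2G: tangent at (34, 19): λ = (3·34² + 11)/(2·19) ≡ 1/1. 1⁻¹ ≡ 1 (mod 37), so λ ≡ 1·1 ≡ 1.
  x = λ² - 34 - 34 = 1 - 68 ≡ 7; y = λ·(34 - 7) - 19 ≡ 8. → (7, 8)
2G = (7, 8).
Finally 2G + H:
(7, 8) + (6, 0). λ = (0 - 8)/(6 - 7) ≡ 29/36 mod 37. 36⁻¹ ≡ 36 (mod 37) since 36·36 = 1296 ≡ 1, so λ ≡ 8.
  x = λ² - 7 - 6 = 64 - 13 ≡ 14; y = λ·(7 - 14) - 8 ≡ 10. → (14, 10)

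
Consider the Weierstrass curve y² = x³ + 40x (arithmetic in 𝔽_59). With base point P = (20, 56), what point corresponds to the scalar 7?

Repeated addition: build up to 7P.
2P: tangent at (20, 56): λ = (3·20² + 40)/(2·56) ≡ 1/53. 53⁻¹ ≡ 49 (mod 59) since 53·49 = 2597 ≡ 1, so λ ≡ 1·49 ≡ 49.
  x = λ² - 20 - 20 = 2401 - 40 ≡ 1; y = λ·(20 - 1) - 56 ≡ 49. → (1, 49)
3P: (1, 49) + (20, 56). λ = (56 - 49)/(20 - 1) ≡ 7/19 mod 59. 19⁻¹ ≡ 28 (mod 59), so λ ≡ 19.
  x = λ² - 1 - 20 = 361 - 21 ≡ 45; y = λ·(1 - 45) - 49 ≡ 0. → (45, 0)
4P: (45, 0) + (20, 56). λ = (56 - 0)/(20 - 45) ≡ 56/34 mod 59. 34⁻¹ ≡ 33 (mod 59) since 34·33 = 1122 ≡ 1, so λ ≡ 19.
  x = λ² - 45 - 20 = 361 - 65 ≡ 1; y = λ·(45 - 1) - 0 ≡ 10. → (1, 10)
5P: (1, 10) + (20, 56). λ = (56 - 10)/(20 - 1) ≡ 46/19 mod 59. 19⁻¹ ≡ 28 (mod 59), so λ ≡ 49.
  x = λ² - 1 - 20 = 2401 - 21 ≡ 20; y = λ·(1 - 20) - 10 ≡ 3. → (20, 3)
6P: (20, 3) + (20, 56): same x and y₁ ≡ -y₂, so the sum is O.
7P: O + (20, 56) = (20, 56) (identity).

(20, 56)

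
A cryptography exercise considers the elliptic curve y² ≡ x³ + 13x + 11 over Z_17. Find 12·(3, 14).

Write P = (3, 14).
Repeated addition: build up to 12P.
2P: tangent at (3, 14): λ = (3·3² + 13)/(2·14) ≡ 6/11. 11⁻¹ ≡ 14 (mod 17) since 11·14 = 154 ≡ 1, so λ ≡ 6·14 ≡ 16.
  x = λ² - 3 - 3 = 256 - 6 ≡ 12; y = λ·(3 - 12) - 14 ≡ 12. → (12, 12)
3P: (12, 12) + (3, 14). λ = (14 - 12)/(3 - 12) ≡ 2/8 mod 17. 8⁻¹ ≡ 15 (mod 17), so λ ≡ 13.
  x = λ² - 12 - 3 = 169 - 15 ≡ 1; y = λ·(12 - 1) - 12 ≡ 12. → (1, 12)
4P: (1, 12) + (3, 14). λ = (14 - 12)/(3 - 1) ≡ 2/2 mod 17. 2⁻¹ ≡ 9 (mod 17), so λ ≡ 1.
  x = λ² - 1 - 3 = 1 - 4 ≡ 14; y = λ·(1 - 14) - 12 ≡ 9. → (14, 9)
5P: (14, 9) + (3, 14). λ = (14 - 9)/(3 - 14) ≡ 5/6 mod 17. 6⁻¹ ≡ 3 (mod 17) since 6·3 = 18 ≡ 1, so λ ≡ 15.
  x = λ² - 14 - 3 = 225 - 17 ≡ 4; y = λ·(14 - 4) - 9 ≡ 5. → (4, 5)
6P: (4, 5) + (3, 14). λ = (14 - 5)/(3 - 4) ≡ 9/16 mod 17. 16⁻¹ ≡ 16 (mod 17) since 16·16 = 256 ≡ 1, so λ ≡ 8.
  x = λ² - 4 - 3 = 64 - 7 ≡ 6; y = λ·(4 - 6) - 5 ≡ 13. → (6, 13)
7P: (6, 13) + (3, 14). λ = (14 - 13)/(3 - 6) ≡ 1/14 mod 17. 14⁻¹ ≡ 11 (mod 17), so λ ≡ 11.
  x = λ² - 6 - 3 = 121 - 9 ≡ 10; y = λ·(6 - 10) - 13 ≡ 11. → (10, 11)
8P: (10, 11) + (3, 14). λ = (14 - 11)/(3 - 10) ≡ 3/10 mod 17. 10⁻¹ ≡ 12 (mod 17), so λ ≡ 2.
  x = λ² - 10 - 3 = 4 - 13 ≡ 8; y = λ·(10 - 8) - 11 ≡ 10. → (8, 10)
9P: (8, 10) + (3, 14). λ = (14 - 10)/(3 - 8) ≡ 4/12 mod 17. 12⁻¹ ≡ 10 (mod 17), so λ ≡ 6.
  x = λ² - 8 - 3 = 36 - 11 ≡ 8; y = λ·(8 - 8) - 10 ≡ 7. → (8, 7)
10P: (8, 7) + (3, 14). λ = (14 - 7)/(3 - 8) ≡ 7/12 mod 17. 12⁻¹ ≡ 10 (mod 17), so λ ≡ 2.
  x = λ² - 8 - 3 = 4 - 11 ≡ 10; y = λ·(8 - 10) - 7 ≡ 6. → (10, 6)
11P: (10, 6) + (3, 14). λ = (14 - 6)/(3 - 10) ≡ 8/10 mod 17. 10⁻¹ ≡ 12 (mod 17), so λ ≡ 11.
  x = λ² - 10 - 3 = 121 - 13 ≡ 6; y = λ·(10 - 6) - 6 ≡ 4. → (6, 4)
12P: (6, 4) + (3, 14). λ = (14 - 4)/(3 - 6) ≡ 10/14 mod 17. 14⁻¹ ≡ 11 (mod 17), so λ ≡ 8.
  x = λ² - 6 - 3 = 64 - 9 ≡ 4; y = λ·(6 - 4) - 4 ≡ 12. → (4, 12)

(4, 12)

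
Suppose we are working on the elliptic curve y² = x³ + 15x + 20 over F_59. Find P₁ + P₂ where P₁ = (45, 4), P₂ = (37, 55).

(45, 4) + (37, 55). λ = (55 - 4)/(37 - 45) ≡ 51/51 mod 59. 51⁻¹ ≡ 22 (mod 59) since 51·22 = 1122 ≡ 1, so λ ≡ 1.
  x = λ² - 45 - 37 = 1 - 82 ≡ 37; y = λ·(45 - 37) - 4 ≡ 4. → (37, 4)

(37, 4)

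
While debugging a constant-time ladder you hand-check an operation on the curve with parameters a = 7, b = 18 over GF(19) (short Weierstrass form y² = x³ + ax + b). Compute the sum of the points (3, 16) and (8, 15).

(5, 11)

(3, 16) + (8, 15). λ = (15 - 16)/(8 - 3) ≡ 18/5 mod 19. 5⁻¹ ≡ 4 (mod 19) since 5·4 = 20 ≡ 1, so λ ≡ 15.
  x = λ² - 3 - 8 = 225 - 11 ≡ 5; y = λ·(3 - 5) - 16 ≡ 11. → (5, 11)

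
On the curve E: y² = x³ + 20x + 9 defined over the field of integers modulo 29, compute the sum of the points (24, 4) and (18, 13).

(11, 20)

(24, 4) + (18, 13). λ = (13 - 4)/(18 - 24) ≡ 9/23 mod 29. 23⁻¹ ≡ 24 (mod 29), so λ ≡ 13.
  x = λ² - 24 - 18 = 169 - 42 ≡ 11; y = λ·(24 - 11) - 4 ≡ 20. → (11, 20)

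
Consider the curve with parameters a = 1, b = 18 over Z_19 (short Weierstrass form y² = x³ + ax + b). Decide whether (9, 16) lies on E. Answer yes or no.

no

y² = 16² ≡ 9; x³ + 1x + 18 = 756 ≡ 15 (mod 19). 9 ≠ 15.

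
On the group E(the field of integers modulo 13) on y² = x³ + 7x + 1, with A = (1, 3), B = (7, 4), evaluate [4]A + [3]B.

First 4A:
Repeated addition: build up to 4A.
2A: tangent at (1, 3): λ = (3·1² + 7)/(2·3) ≡ 10/6. 6⁻¹ ≡ 11 (mod 13) since 6·11 = 66 ≡ 1, so λ ≡ 10·11 ≡ 6.
  x = λ² - 1 - 1 = 36 - 2 ≡ 8; y = λ·(1 - 8) - 3 ≡ 7. → (8, 7)
3A: (8, 7) + (1, 3). λ = (3 - 7)/(1 - 8) ≡ 9/6 mod 13. 6⁻¹ ≡ 11 (mod 13) since 6·11 = 66 ≡ 1, so λ ≡ 8.
  x = λ² - 8 - 1 = 64 - 9 ≡ 3; y = λ·(8 - 3) - 7 ≡ 7. → (3, 7)
4A: (3, 7) + (1, 3). λ = (3 - 7)/(1 - 3) ≡ 9/11 mod 13. 11⁻¹ ≡ 6 (mod 13), so λ ≡ 2.
  x = λ² - 3 - 1 = 4 - 4 ≡ 0; y = λ·(3 - 0) - 7 ≡ 12. → (0, 12)
4A = (0, 12).
Next 3B:
Repeated addition: build up to 3B.
2B: tangent at (7, 4): λ = (3·7² + 7)/(2·4) ≡ 11/8. 8⁻¹ ≡ 5 (mod 13), so λ ≡ 11·5 ≡ 3.
  x = λ² - 7 - 7 = 9 - 14 ≡ 8; y = λ·(7 - 8) - 4 ≡ 6. → (8, 6)
3B: (8, 6) + (7, 4). λ = (4 - 6)/(7 - 8) ≡ 11/12 mod 13. 12⁻¹ ≡ 12 (mod 13) since 12·12 = 144 ≡ 1, so λ ≡ 2.
  x = λ² - 8 - 7 = 4 - 15 ≡ 2; y = λ·(8 - 2) - 6 ≡ 6. → (2, 6)
3B = (2, 6).
Finally 4A + 3B:
(0, 12) + (2, 6). λ = (6 - 12)/(2 - 0) ≡ 7/2 mod 13. 2⁻¹ ≡ 7 (mod 13) since 2·7 = 14 ≡ 1, so λ ≡ 10.
  x = λ² - 0 - 2 = 100 - 2 ≡ 7; y = λ·(0 - 7) - 12 ≡ 9. → (7, 9)

(7, 9)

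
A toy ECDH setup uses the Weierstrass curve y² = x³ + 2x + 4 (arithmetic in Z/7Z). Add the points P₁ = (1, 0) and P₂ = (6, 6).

(1, 0) + (6, 6). λ = (6 - 0)/(6 - 1) ≡ 6/5 mod 7. 5⁻¹ ≡ 3 (mod 7), so λ ≡ 4.
  x = λ² - 1 - 6 = 16 - 7 ≡ 2; y = λ·(1 - 2) - 0 ≡ 3. → (2, 3)

(2, 3)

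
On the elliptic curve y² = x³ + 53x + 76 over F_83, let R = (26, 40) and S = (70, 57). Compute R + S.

(26, 40) + (70, 57). λ = (57 - 40)/(70 - 26) ≡ 17/44 mod 83. 44⁻¹ ≡ 17 (mod 83), so λ ≡ 40.
  x = λ² - 26 - 70 = 1600 - 96 ≡ 10; y = λ·(26 - 10) - 40 ≡ 19. → (10, 19)

(10, 19)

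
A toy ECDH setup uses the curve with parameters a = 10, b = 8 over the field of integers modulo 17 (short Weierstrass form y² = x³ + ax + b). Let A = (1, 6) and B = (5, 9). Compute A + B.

(1, 6) + (5, 9). λ = (9 - 6)/(5 - 1) ≡ 3/4 mod 17. 4⁻¹ ≡ 13 (mod 17), so λ ≡ 5.
  x = λ² - 1 - 5 = 25 - 6 ≡ 2; y = λ·(1 - 2) - 6 ≡ 6. → (2, 6)

(2, 6)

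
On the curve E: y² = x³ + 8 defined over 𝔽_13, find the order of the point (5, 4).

4

2P: tangent at (5, 4): λ = (3·5² + 0)/(2·4) ≡ 10/8. 8⁻¹ ≡ 5 (mod 13), so λ ≡ 10·5 ≡ 11.
  x = λ² - 5 - 5 = 121 - 10 ≡ 7; y = λ·(5 - 7) - 4 ≡ 0. → (7, 0)
3P: (7, 0) + (5, 4). λ = (4 - 0)/(5 - 7) ≡ 4/11 mod 13. 11⁻¹ ≡ 6 (mod 13) since 11·6 = 66 ≡ 1, so λ ≡ 11.
  x = λ² - 7 - 5 = 121 - 12 ≡ 5; y = λ·(7 - 5) - 0 ≡ 9. → (5, 9)
4P: (5, 9) + (5, 4): same x and y₁ ≡ -y₂, so the sum is O.
4P = O, so the order is 4.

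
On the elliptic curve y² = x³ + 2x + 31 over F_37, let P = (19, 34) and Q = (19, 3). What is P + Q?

The two points share x = 19 and their y-coordinates satisfy 34 + 3 ≡ 0 (mod 37), so they are inverses. Their sum is the point at infinity.

O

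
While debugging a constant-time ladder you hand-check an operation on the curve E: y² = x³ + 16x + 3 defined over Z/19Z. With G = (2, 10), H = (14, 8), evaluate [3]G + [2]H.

(16, 17)

First 3G:
Repeated addition: build up to 3G.
2G: tangent at (2, 10): λ = (3·2² + 16)/(2·10) ≡ 9/1. 1⁻¹ ≡ 1 (mod 19), so λ ≡ 9·1 ≡ 9.
  x = λ² - 2 - 2 = 81 - 4 ≡ 1; y = λ·(2 - 1) - 10 ≡ 18. → (1, 18)
3G: (1, 18) + (2, 10). λ = (10 - 18)/(2 - 1) ≡ 11/1 mod 19. 1⁻¹ ≡ 1 (mod 19), so λ ≡ 11.
  x = λ² - 1 - 2 = 121 - 3 ≡ 4; y = λ·(1 - 4) - 18 ≡ 6. → (4, 6)
3G = (4, 6).
Next 2H:
Repeated addition: build up to 2H.
2H: tangent at (14, 8): λ = (3·14² + 16)/(2·8) ≡ 15/16. 16⁻¹ ≡ 6 (mod 19), so λ ≡ 15·6 ≡ 14.
  x = λ² - 14 - 14 = 196 - 28 ≡ 16; y = λ·(14 - 16) - 8 ≡ 2. → (16, 2)
2H = (16, 2).
Finally 3G + 2H:
(4, 6) + (16, 2). λ = (2 - 6)/(16 - 4) ≡ 15/12 mod 19. 12⁻¹ ≡ 8 (mod 19), so λ ≡ 6.
  x = λ² - 4 - 16 = 36 - 20 ≡ 16; y = λ·(4 - 16) - 6 ≡ 17. → (16, 17)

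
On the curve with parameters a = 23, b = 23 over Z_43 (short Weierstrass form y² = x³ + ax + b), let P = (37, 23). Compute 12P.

(13, 5)

Repeated addition: build up to 12P.
2P: tangent at (37, 23): λ = (3·37² + 23)/(2·23) ≡ 2/3. 3⁻¹ ≡ 29 (mod 43), so λ ≡ 2·29 ≡ 15.
  x = λ² - 37 - 37 = 225 - 74 ≡ 22; y = λ·(37 - 22) - 23 ≡ 30. → (22, 30)
3P: (22, 30) + (37, 23). λ = (23 - 30)/(37 - 22) ≡ 36/15 mod 43. 15⁻¹ ≡ 23 (mod 43) since 15·23 = 345 ≡ 1, so λ ≡ 11.
  x = λ² - 22 - 37 = 121 - 59 ≡ 19; y = λ·(22 - 19) - 30 ≡ 3. → (19, 3)
4P: (19, 3) + (37, 23). λ = (23 - 3)/(37 - 19) ≡ 20/18 mod 43. 18⁻¹ ≡ 12 (mod 43) since 18·12 = 216 ≡ 1, so λ ≡ 25.
  x = λ² - 19 - 37 = 625 - 56 ≡ 10; y = λ·(19 - 10) - 3 ≡ 7. → (10, 7)
5P: (10, 7) + (37, 23). λ = (23 - 7)/(37 - 10) ≡ 16/27 mod 43. 27⁻¹ ≡ 8 (mod 43), so λ ≡ 42.
  x = λ² - 10 - 37 = 1764 - 47 ≡ 40; y = λ·(10 - 40) - 7 ≡ 23. → (40, 23)
6P: (40, 23) + (37, 23). λ = (23 - 23)/(37 - 40) ≡ 0/40 mod 43. 40⁻¹ ≡ 14 (mod 43), so λ ≡ 0.
  x = λ² - 40 - 37 = 0 - 77 ≡ 9; y = λ·(40 - 9) - 23 ≡ 20. → (9, 20)
7P: (9, 20) + (37, 23). λ = (23 - 20)/(37 - 9) ≡ 3/28 mod 43. 28⁻¹ ≡ 20 (mod 43), so λ ≡ 17.
  x = λ² - 9 - 37 = 289 - 46 ≡ 28; y = λ·(9 - 28) - 20 ≡ 1. → (28, 1)
8P: (28, 1) + (37, 23). λ = (23 - 1)/(37 - 28) ≡ 22/9 mod 43. 9⁻¹ ≡ 24 (mod 43), so λ ≡ 12.
  x = λ² - 28 - 37 = 144 - 65 ≡ 36; y = λ·(28 - 36) - 1 ≡ 32. → (36, 32)
9P: (36, 32) + (37, 23). λ = (23 - 32)/(37 - 36) ≡ 34/1 mod 43. 1⁻¹ ≡ 1 (mod 43), so λ ≡ 34.
  x = λ² - 36 - 37 = 1156 - 73 ≡ 8; y = λ·(36 - 8) - 32 ≡ 17. → (8, 17)
10P: (8, 17) + (37, 23). λ = (23 - 17)/(37 - 8) ≡ 6/29 mod 43. 29⁻¹ ≡ 3 (mod 43), so λ ≡ 18.
  x = λ² - 8 - 37 = 324 - 45 ≡ 21; y = λ·(8 - 21) - 17 ≡ 7. → (21, 7)
11P: (21, 7) + (37, 23). λ = (23 - 7)/(37 - 21) ≡ 16/16 mod 43. 16⁻¹ ≡ 35 (mod 43), so λ ≡ 1.
  x = λ² - 21 - 37 = 1 - 58 ≡ 29; y = λ·(21 - 29) - 7 ≡ 28. → (29, 28)
12P: (29, 28) + (37, 23). λ = (23 - 28)/(37 - 29) ≡ 38/8 mod 43. 8⁻¹ ≡ 27 (mod 43) since 8·27 = 216 ≡ 1, so λ ≡ 37.
  x = λ² - 29 - 37 = 1369 - 66 ≡ 13; y = λ·(29 - 13) - 28 ≡ 5. → (13, 5)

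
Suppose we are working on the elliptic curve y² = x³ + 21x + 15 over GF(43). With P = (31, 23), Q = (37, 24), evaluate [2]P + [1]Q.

First 2P:
Repeated addition: build up to 2P.
2P: tangent at (31, 23): λ = (3·31² + 21)/(2·23) ≡ 23/3. 3⁻¹ ≡ 29 (mod 43) since 3·29 = 87 ≡ 1, so λ ≡ 23·29 ≡ 22.
  x = λ² - 31 - 31 = 484 - 62 ≡ 35; y = λ·(31 - 35) - 23 ≡ 18. → (35, 18)
2P = (35, 18).
Finally 2P + Q:
(35, 18) + (37, 24). λ = (24 - 18)/(37 - 35) ≡ 6/2 mod 43. 2⁻¹ ≡ 22 (mod 43) since 2·22 = 44 ≡ 1, so λ ≡ 3.
  x = λ² - 35 - 37 = 9 - 72 ≡ 23; y = λ·(35 - 23) - 18 ≡ 18. → (23, 18)

(23, 18)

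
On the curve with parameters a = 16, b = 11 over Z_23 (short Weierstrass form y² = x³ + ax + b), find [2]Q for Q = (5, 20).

tangent at (5, 20): λ = (3·5² + 16)/(2·20) ≡ 22/17. 17⁻¹ ≡ 19 (mod 23), so λ ≡ 22·19 ≡ 4.
  x = λ² - 5 - 5 = 16 - 10 ≡ 6; y = λ·(5 - 6) - 20 ≡ 22. → (6, 22)

(6, 22)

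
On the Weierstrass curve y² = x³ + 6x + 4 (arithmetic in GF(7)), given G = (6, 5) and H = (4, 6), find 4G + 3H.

First 4G:
Repeated addition: build up to 4G.
2G: tangent at (6, 5): λ = (3·6² + 6)/(2·5) ≡ 2/3. 3⁻¹ ≡ 5 (mod 7), so λ ≡ 2·5 ≡ 3.
  x = λ² - 6 - 6 = 9 - 12 ≡ 4; y = λ·(6 - 4) - 5 ≡ 1. → (4, 1)
3G: (4, 1) + (6, 5). λ = (5 - 1)/(6 - 4) ≡ 4/2 mod 7. 2⁻¹ ≡ 4 (mod 7), so λ ≡ 2.
  x = λ² - 4 - 6 = 4 - 10 ≡ 1; y = λ·(4 - 1) - 1 ≡ 5. → (1, 5)
4G: (1, 5) + (6, 5). λ = (5 - 5)/(6 - 1) ≡ 0/5 mod 7. 5⁻¹ ≡ 3 (mod 7), so λ ≡ 0.
  x = λ² - 1 - 6 = 0 - 7 ≡ 0; y = λ·(1 - 0) - 5 ≡ 2. → (0, 2)
4G = (0, 2).
Next 3H:
Repeated addition: build up to 3H.
2H: tangent at (4, 6): λ = (3·4² + 6)/(2·6) ≡ 5/5. 5⁻¹ ≡ 3 (mod 7) since 5·3 = 15 ≡ 1, so λ ≡ 5·3 ≡ 1.
  x = λ² - 4 - 4 = 1 - 8 ≡ 0; y = λ·(4 - 0) - 6 ≡ 5. → (0, 5)
3H: (0, 5) + (4, 6). λ = (6 - 5)/(4 - 0) ≡ 1/4 mod 7. 4⁻¹ ≡ 2 (mod 7) since 4·2 = 8 ≡ 1, so λ ≡ 2.
  x = λ² - 0 - 4 = 4 - 4 ≡ 0; y = λ·(0 - 0) - 5 ≡ 2. → (0, 2)
3H = (0, 2).
Finally 4G + 3H:
tangent at (0, 2): λ = (3·0² + 6)/(2·2) ≡ 6/4. 4⁻¹ ≡ 2 (mod 7) since 4·2 = 8 ≡ 1, so λ ≡ 6·2 ≡ 5.
  x = λ² - 0 - 0 = 25 - 0 ≡ 4; y = λ·(0 - 4) - 2 ≡ 6. → (4, 6)

(4, 6)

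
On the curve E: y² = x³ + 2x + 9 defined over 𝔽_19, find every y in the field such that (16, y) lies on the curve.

none

x³ + 2x + 9 = 4137 ≡ 14 (mod 19).
14 is a non-residue mod 19; no y exists.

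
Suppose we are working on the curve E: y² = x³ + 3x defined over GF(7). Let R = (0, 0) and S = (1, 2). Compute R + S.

(3, 1)

(0, 0) + (1, 2). λ = (2 - 0)/(1 - 0) ≡ 2/1 mod 7. 1⁻¹ ≡ 1 (mod 7) since 1·1 = 1 ≡ 1, so λ ≡ 2.
  x = λ² - 0 - 1 = 4 - 1 ≡ 3; y = λ·(0 - 3) - 0 ≡ 1. → (3, 1)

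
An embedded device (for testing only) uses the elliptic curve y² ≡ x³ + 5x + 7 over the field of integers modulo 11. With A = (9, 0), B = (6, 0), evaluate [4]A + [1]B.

(6, 0)

First 4A:
Double-and-add on 4 = (100)₂. Start with A = (9, 0) for the leading 1-bit.
double: (9, 0) + (9, 0): same x and y₁ ≡ -y₂, so the sum is the point at infinity.
double: the point at infinity + the point at infinity = the point at infinity (identity).
4A = the point at infinity.
Finally 4A + B:
the point at infinity + (6, 0) = (6, 0) (identity).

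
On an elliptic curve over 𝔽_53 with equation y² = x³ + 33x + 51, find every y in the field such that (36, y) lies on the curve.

x³ + 33x + 51 = 47895 ≡ 36 (mod 53).
Square roots of 36 mod 53: 6 and 47 (since 6² = 36 ≡ 36).

6, 47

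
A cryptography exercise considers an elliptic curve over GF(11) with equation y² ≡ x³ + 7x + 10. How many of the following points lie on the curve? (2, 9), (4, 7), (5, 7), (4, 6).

2

(2, 9): 9² ≡ 4, rhs ≡ 10 → off.
(4, 7): 7² ≡ 5, rhs ≡ 3 → off.
(5, 7): 7² ≡ 5, rhs ≡ 5 → on.
(4, 6): 6² ≡ 3, rhs ≡ 3 → on.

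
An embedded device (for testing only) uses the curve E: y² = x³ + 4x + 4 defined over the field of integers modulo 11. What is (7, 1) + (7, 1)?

(2, 8)

tangent at (7, 1): λ = (3·7² + 4)/(2·1) ≡ 8/2. 2⁻¹ ≡ 6 (mod 11), so λ ≡ 8·6 ≡ 4.
  x = λ² - 7 - 7 = 16 - 14 ≡ 2; y = λ·(7 - 2) - 1 ≡ 8. → (2, 8)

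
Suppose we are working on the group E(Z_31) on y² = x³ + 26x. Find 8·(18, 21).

Write P = (18, 21).
Double-and-add on 8 = (1000)₂. Start with P = (18, 21) for the leading 1-bit.
double: tangent at (18, 21): λ = (3·18² + 26)/(2·21) ≡ 6/11. 11⁻¹ ≡ 17 (mod 31), so λ ≡ 6·17 ≡ 9.
  x = λ² - 18 - 18 = 81 - 36 ≡ 14; y = λ·(18 - 14) - 21 ≡ 15. → (14, 15)
double: tangent at (14, 15): λ = (3·14² + 26)/(2·15) ≡ 25/30. 30⁻¹ ≡ 30 (mod 31), so λ ≡ 25·30 ≡ 6.
  x = λ² - 14 - 14 = 36 - 28 ≡ 8; y = λ·(14 - 8) - 15 ≡ 21. → (8, 21)
double: tangent at (8, 21): λ = (3·8² + 26)/(2·21) ≡ 1/11. 11⁻¹ ≡ 17 (mod 31), so λ ≡ 1·17 ≡ 17.
  x = λ² - 8 - 8 = 289 - 16 ≡ 25; y = λ·(8 - 25) - 21 ≡ 0. → (25, 0)

(25, 0)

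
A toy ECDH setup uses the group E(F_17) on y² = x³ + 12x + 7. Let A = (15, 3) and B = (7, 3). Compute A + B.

(15, 3) + (7, 3). λ = (3 - 3)/(7 - 15) ≡ 0/9 mod 17. 9⁻¹ ≡ 2 (mod 17), so λ ≡ 0.
  x = λ² - 15 - 7 = 0 - 22 ≡ 12; y = λ·(15 - 12) - 3 ≡ 14. → (12, 14)

(12, 14)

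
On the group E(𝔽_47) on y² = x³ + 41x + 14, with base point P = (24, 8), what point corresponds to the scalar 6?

(13, 26)

Double-and-add on 6 = (110)₂. Start with P = (24, 8) for the leading 1-bit.
double: tangent at (24, 8): λ = (3·24² + 41)/(2·8) ≡ 30/16. 16⁻¹ ≡ 3 (mod 47), so λ ≡ 30·3 ≡ 43.
  x = λ² - 24 - 24 = 1849 - 48 ≡ 15; y = λ·(24 - 15) - 8 ≡ 3. → (15, 3)
add P: (15, 3) + (24, 8). λ = (8 - 3)/(24 - 15) ≡ 5/9 mod 47. 9⁻¹ ≡ 21 (mod 47), so λ ≡ 11.
  x = λ² - 15 - 24 = 121 - 39 ≡ 35; y = λ·(15 - 35) - 3 ≡ 12. → (35, 12)
double: tangent at (35, 12): λ = (3·35² + 41)/(2·12) ≡ 3/24. 24⁻¹ ≡ 2 (mod 47) since 24·2 = 48 ≡ 1, so λ ≡ 3·2 ≡ 6.
  x = λ² - 35 - 35 = 36 - 70 ≡ 13; y = λ·(35 - 13) - 12 ≡ 26. → (13, 26)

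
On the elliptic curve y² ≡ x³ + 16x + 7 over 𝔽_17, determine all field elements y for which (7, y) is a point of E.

x³ + 16x + 7 = 462 ≡ 3 (mod 17).
3 is a non-residue mod 17; no y exists.

none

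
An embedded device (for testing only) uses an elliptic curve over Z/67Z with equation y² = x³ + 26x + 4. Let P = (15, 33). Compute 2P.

tangent at (15, 33): λ = (3·15² + 26)/(2·33) ≡ 31/66. 66⁻¹ ≡ 66 (mod 67), so λ ≡ 31·66 ≡ 36.
  x = λ² - 15 - 15 = 1296 - 30 ≡ 60; y = λ·(15 - 60) - 33 ≡ 22. → (60, 22)

(60, 22)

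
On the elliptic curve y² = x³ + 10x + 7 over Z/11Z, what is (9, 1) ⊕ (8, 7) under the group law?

(8, 4)

(9, 1) + (8, 7). λ = (7 - 1)/(8 - 9) ≡ 6/10 mod 11. 10⁻¹ ≡ 10 (mod 11) since 10·10 = 100 ≡ 1, so λ ≡ 5.
  x = λ² - 9 - 8 = 25 - 17 ≡ 8; y = λ·(9 - 8) - 1 ≡ 4. → (8, 4)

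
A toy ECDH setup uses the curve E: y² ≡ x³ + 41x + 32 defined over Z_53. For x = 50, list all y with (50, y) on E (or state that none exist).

x³ + 41x + 32 = 127082 ≡ 41 (mod 53).
41 is a non-residue mod 53; no y exists.

none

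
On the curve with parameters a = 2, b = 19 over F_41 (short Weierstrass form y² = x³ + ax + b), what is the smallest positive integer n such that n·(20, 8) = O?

2P: tangent at (20, 8): λ = (3·20² + 2)/(2·8) ≡ 13/16. 16⁻¹ ≡ 18 (mod 41), so λ ≡ 13·18 ≡ 29.
  x = λ² - 20 - 20 = 841 - 40 ≡ 22; y = λ·(20 - 22) - 8 ≡ 16. → (22, 16)
3P: (22, 16) + (20, 8). λ = (8 - 16)/(20 - 22) ≡ 33/39 mod 41. 39⁻¹ ≡ 20 (mod 41), so λ ≡ 4.
  x = λ² - 22 - 20 = 16 - 42 ≡ 15; y = λ·(22 - 15) - 16 ≡ 12. → (15, 12)
4P: (15, 12) + (20, 8). λ = (8 - 12)/(20 - 15) ≡ 37/5 mod 41. 5⁻¹ ≡ 33 (mod 41) since 5·33 = 165 ≡ 1, so λ ≡ 32.
  x = λ² - 15 - 20 = 1024 - 35 ≡ 5; y = λ·(15 - 5) - 12 ≡ 21. → (5, 21)
5P: (5, 21) + (20, 8). λ = (8 - 21)/(20 - 5) ≡ 28/15 mod 41. 15⁻¹ ≡ 11 (mod 41) since 15·11 = 165 ≡ 1, so λ ≡ 21.
  x = λ² - 5 - 20 = 441 - 25 ≡ 6; y = λ·(5 - 6) - 21 ≡ 40. → (6, 40)
6P: (6, 40) + (20, 8). λ = (8 - 40)/(20 - 6) ≡ 9/14 mod 41. 14⁻¹ ≡ 3 (mod 41), so λ ≡ 27.
  x = λ² - 6 - 20 = 729 - 26 ≡ 6; y = λ·(6 - 6) - 40 ≡ 1. → (6, 1)
7P: (6, 1) + (20, 8). λ = (8 - 1)/(20 - 6) ≡ 7/14 mod 41. 14⁻¹ ≡ 3 (mod 41) since 14·3 = 42 ≡ 1, so λ ≡ 21.
  x = λ² - 6 - 20 = 441 - 26 ≡ 5; y = λ·(6 - 5) - 1 ≡ 20. → (5, 20)
8P: (5, 20) + (20, 8). λ = (8 - 20)/(20 - 5) ≡ 29/15 mod 41. 15⁻¹ ≡ 11 (mod 41) since 15·11 = 165 ≡ 1, so λ ≡ 32.
  x = λ² - 5 - 20 = 1024 - 25 ≡ 15; y = λ·(5 - 15) - 20 ≡ 29. → (15, 29)
9P: (15, 29) + (20, 8). λ = (8 - 29)/(20 - 15) ≡ 20/5 mod 41. 5⁻¹ ≡ 33 (mod 41), so λ ≡ 4.
  x = λ² - 15 - 20 = 16 - 35 ≡ 22; y = λ·(15 - 22) - 29 ≡ 25. → (22, 25)
10P: (22, 25) + (20, 8). λ = (8 - 25)/(20 - 22) ≡ 24/39 mod 41. 39⁻¹ ≡ 20 (mod 41) since 39·20 = 780 ≡ 1, so λ ≡ 29.
  x = λ² - 22 - 20 = 841 - 42 ≡ 20; y = λ·(22 - 20) - 25 ≡ 33. → (20, 33)
11P: (20, 33) + (20, 8): same x and y₁ ≡ -y₂, so the sum is O.
11P = O, so the order is 11.

11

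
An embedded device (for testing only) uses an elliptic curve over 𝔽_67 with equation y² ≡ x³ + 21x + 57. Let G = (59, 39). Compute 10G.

Repeated addition: build up to 10G.
2G: tangent at (59, 39): λ = (3·59² + 21)/(2·39) ≡ 12/11. 11⁻¹ ≡ 61 (mod 67), so λ ≡ 12·61 ≡ 62.
  x = λ² - 59 - 59 = 3844 - 118 ≡ 41; y = λ·(59 - 41) - 39 ≡ 5. → (41, 5)
3G: (41, 5) + (59, 39). λ = (39 - 5)/(59 - 41) ≡ 34/18 mod 67. 18⁻¹ ≡ 41 (mod 67), so λ ≡ 54.
  x = λ² - 41 - 59 = 2916 - 100 ≡ 2; y = λ·(41 - 2) - 5 ≡ 24. → (2, 24)
4G: (2, 24) + (59, 39). λ = (39 - 24)/(59 - 2) ≡ 15/57 mod 67. 57⁻¹ ≡ 20 (mod 67) since 57·20 = 1140 ≡ 1, so λ ≡ 32.
  x = λ² - 2 - 59 = 1024 - 61 ≡ 25; y = λ·(2 - 25) - 24 ≡ 44. → (25, 44)
5G: (25, 44) + (59, 39). λ = (39 - 44)/(59 - 25) ≡ 62/34 mod 67. 34⁻¹ ≡ 2 (mod 67), so λ ≡ 57.
  x = λ² - 25 - 59 = 3249 - 84 ≡ 16; y = λ·(25 - 16) - 44 ≡ 0. → (16, 0)
6G: (16, 0) + (59, 39). λ = (39 - 0)/(59 - 16) ≡ 39/43 mod 67. 43⁻¹ ≡ 53 (mod 67) since 43·53 = 2279 ≡ 1, so λ ≡ 57.
  x = λ² - 16 - 59 = 3249 - 75 ≡ 25; y = λ·(16 - 25) - 0 ≡ 23. → (25, 23)
7G: (25, 23) + (59, 39). λ = (39 - 23)/(59 - 25) ≡ 16/34 mod 67. 34⁻¹ ≡ 2 (mod 67) since 34·2 = 68 ≡ 1, so λ ≡ 32.
  x = λ² - 25 - 59 = 1024 - 84 ≡ 2; y = λ·(25 - 2) - 23 ≡ 43. → (2, 43)
8G: (2, 43) + (59, 39). λ = (39 - 43)/(59 - 2) ≡ 63/57 mod 67. 57⁻¹ ≡ 20 (mod 67), so λ ≡ 54.
  x = λ² - 2 - 59 = 2916 - 61 ≡ 41; y = λ·(2 - 41) - 43 ≡ 62. → (41, 62)
9G: (41, 62) + (59, 39). λ = (39 - 62)/(59 - 41) ≡ 44/18 mod 67. 18⁻¹ ≡ 41 (mod 67), so λ ≡ 62.
  x = λ² - 41 - 59 = 3844 - 100 ≡ 59; y = λ·(41 - 59) - 62 ≡ 28. → (59, 28)
10G: (59, 28) + (59, 39): same x and y₁ ≡ -y₂, so the sum is ∞.

O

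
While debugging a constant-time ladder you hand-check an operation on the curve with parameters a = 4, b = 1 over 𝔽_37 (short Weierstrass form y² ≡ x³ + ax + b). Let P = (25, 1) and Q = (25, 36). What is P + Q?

O

The two points share x = 25 and their y-coordinates satisfy 1 + 36 ≡ 0 (mod 37), so they are inverses. Their sum is 𝒪.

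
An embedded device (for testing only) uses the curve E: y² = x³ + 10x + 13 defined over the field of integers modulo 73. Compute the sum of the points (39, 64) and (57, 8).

(2, 48)

(39, 64) + (57, 8). λ = (8 - 64)/(57 - 39) ≡ 17/18 mod 73. 18⁻¹ ≡ 69 (mod 73), so λ ≡ 5.
  x = λ² - 39 - 57 = 25 - 96 ≡ 2; y = λ·(39 - 2) - 64 ≡ 48. → (2, 48)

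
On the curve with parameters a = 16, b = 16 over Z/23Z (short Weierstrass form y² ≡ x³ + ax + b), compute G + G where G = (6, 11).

(0, 4)

tangent at (6, 11): λ = (3·6² + 16)/(2·11) ≡ 9/22. 22⁻¹ ≡ 22 (mod 23), so λ ≡ 9·22 ≡ 14.
  x = λ² - 6 - 6 = 196 - 12 ≡ 0; y = λ·(6 - 0) - 11 ≡ 4. → (0, 4)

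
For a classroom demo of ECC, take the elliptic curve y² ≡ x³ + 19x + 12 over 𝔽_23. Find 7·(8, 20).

Write P = (8, 20).
Repeated addition: build up to 7P.
2P: tangent at (8, 20): λ = (3·8² + 19)/(2·20) ≡ 4/17. 17⁻¹ ≡ 19 (mod 23), so λ ≡ 4·19 ≡ 7.
  x = λ² - 8 - 8 = 49 - 16 ≡ 10; y = λ·(8 - 10) - 20 ≡ 12. → (10, 12)
3P: (10, 12) + (8, 20). λ = (20 - 12)/(8 - 10) ≡ 8/21 mod 23. 21⁻¹ ≡ 11 (mod 23), so λ ≡ 19.
  x = λ² - 10 - 8 = 361 - 18 ≡ 21; y = λ·(10 - 21) - 12 ≡ 9. → (21, 9)
4P: (21, 9) + (8, 20). λ = (20 - 9)/(8 - 21) ≡ 11/10 mod 23. 10⁻¹ ≡ 7 (mod 23), so λ ≡ 8.
  x = λ² - 21 - 8 = 64 - 29 ≡ 12; y = λ·(21 - 12) - 9 ≡ 17. → (12, 17)
5P: (12, 17) + (8, 20). λ = (20 - 17)/(8 - 12) ≡ 3/19 mod 23. 19⁻¹ ≡ 17 (mod 23), so λ ≡ 5.
  x = λ² - 12 - 8 = 25 - 20 ≡ 5; y = λ·(12 - 5) - 17 ≡ 18. → (5, 18)
6P: (5, 18) + (8, 20). λ = (20 - 18)/(8 - 5) ≡ 2/3 mod 23. 3⁻¹ ≡ 8 (mod 23), so λ ≡ 16.
  x = λ² - 5 - 8 = 256 - 13 ≡ 13; y = λ·(5 - 13) - 18 ≡ 15. → (13, 15)
7P: (13, 15) + (8, 20). λ = (20 - 15)/(8 - 13) ≡ 5/18 mod 23. 18⁻¹ ≡ 9 (mod 23), so λ ≡ 22.
  x = λ² - 13 - 8 = 484 - 21 ≡ 3; y = λ·(13 - 3) - 15 ≡ 21. → (3, 21)

(3, 21)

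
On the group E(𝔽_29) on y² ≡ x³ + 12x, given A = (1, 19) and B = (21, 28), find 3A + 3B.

(17, 19)

First 3A:
Repeated addition: build up to 3A.
2A: tangent at (1, 19): λ = (3·1² + 12)/(2·19) ≡ 15/9. 9⁻¹ ≡ 13 (mod 29) since 9·13 = 117 ≡ 1, so λ ≡ 15·13 ≡ 21.
  x = λ² - 1 - 1 = 441 - 2 ≡ 4; y = λ·(1 - 4) - 19 ≡ 5. → (4, 5)
3A: (4, 5) + (1, 19). λ = (19 - 5)/(1 - 4) ≡ 14/26 mod 29. 26⁻¹ ≡ 19 (mod 29) since 26·19 = 494 ≡ 1, so λ ≡ 5.
  x = λ² - 4 - 1 = 25 - 5 ≡ 20; y = λ·(4 - 20) - 5 ≡ 2. → (20, 2)
3A = (20, 2).
Next 3B:
Repeated addition: build up to 3B.
2B: tangent at (21, 28): λ = (3·21² + 12)/(2·28) ≡ 1/27. 27⁻¹ ≡ 14 (mod 29) since 27·14 = 378 ≡ 1, so λ ≡ 1·14 ≡ 14.
  x = λ² - 21 - 21 = 196 - 42 ≡ 9; y = λ·(21 - 9) - 28 ≡ 24. → (9, 24)
3B: (9, 24) + (21, 28). λ = (28 - 24)/(21 - 9) ≡ 4/12 mod 29. 12⁻¹ ≡ 17 (mod 29), so λ ≡ 10.
  x = λ² - 9 - 21 = 100 - 30 ≡ 12; y = λ·(9 - 12) - 24 ≡ 4. → (12, 4)
3B = (12, 4).
Finally 3A + 3B:
(20, 2) + (12, 4). λ = (4 - 2)/(12 - 20) ≡ 2/21 mod 29. 21⁻¹ ≡ 18 (mod 29) since 21·18 = 378 ≡ 1, so λ ≡ 7.
  x = λ² - 20 - 12 = 49 - 32 ≡ 17; y = λ·(20 - 17) - 2 ≡ 19. → (17, 19)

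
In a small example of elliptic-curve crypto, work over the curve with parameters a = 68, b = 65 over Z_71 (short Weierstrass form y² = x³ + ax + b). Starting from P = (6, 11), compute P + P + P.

Repeated addition: build up to 3P.
2P: tangent at (6, 11): λ = (3·6² + 68)/(2·11) ≡ 34/22. 22⁻¹ ≡ 42 (mod 71) since 22·42 = 924 ≡ 1, so λ ≡ 34·42 ≡ 8.
  x = λ² - 6 - 6 = 64 - 12 ≡ 52; y = λ·(6 - 52) - 11 ≡ 47. → (52, 47)
3P: (52, 47) + (6, 11). λ = (11 - 47)/(6 - 52) ≡ 35/25 mod 71. 25⁻¹ ≡ 54 (mod 71) since 25·54 = 1350 ≡ 1, so λ ≡ 44.
  x = λ² - 52 - 6 = 1936 - 58 ≡ 32; y = λ·(52 - 32) - 47 ≡ 52. → (32, 52)

(32, 52)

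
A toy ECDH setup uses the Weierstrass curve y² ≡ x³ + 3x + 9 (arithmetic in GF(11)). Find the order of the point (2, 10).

11

2P: tangent at (2, 10): λ = (3·2² + 3)/(2·10) ≡ 4/9. 9⁻¹ ≡ 5 (mod 11) since 9·5 = 45 ≡ 1, so λ ≡ 4·5 ≡ 9.
  x = λ² - 2 - 2 = 81 - 4 ≡ 0; y = λ·(2 - 0) - 10 ≡ 8. → (0, 8)
3P: (0, 8) + (2, 10). λ = (10 - 8)/(2 - 0) ≡ 2/2 mod 11. 2⁻¹ ≡ 6 (mod 11) since 2·6 = 12 ≡ 1, so λ ≡ 1.
  x = λ² - 0 - 2 = 1 - 2 ≡ 10; y = λ·(0 - 10) - 8 ≡ 4. → (10, 4)
4P: (10, 4) + (2, 10). λ = (10 - 4)/(2 - 10) ≡ 6/3 mod 11. 3⁻¹ ≡ 4 (mod 11) since 3·4 = 12 ≡ 1, so λ ≡ 2.
  x = λ² - 10 - 2 = 4 - 12 ≡ 3; y = λ·(10 - 3) - 4 ≡ 10. → (3, 10)
5P: (3, 10) + (2, 10). λ = (10 - 10)/(2 - 3) ≡ 0/10 mod 11. 10⁻¹ ≡ 10 (mod 11), so λ ≡ 0.
  x = λ² - 3 - 2 = 0 - 5 ≡ 6; y = λ·(3 - 6) - 10 ≡ 1. → (6, 1)
6P: (6, 1) + (2, 10). λ = (10 - 1)/(2 - 6) ≡ 9/7 mod 11. 7⁻¹ ≡ 8 (mod 11), so λ ≡ 6.
  x = λ² - 6 - 2 = 36 - 8 ≡ 6; y = λ·(6 - 6) - 1 ≡ 10. → (6, 10)
7P: (6, 10) + (2, 10). λ = (10 - 10)/(2 - 6) ≡ 0/7 mod 11. 7⁻¹ ≡ 8 (mod 11) since 7·8 = 56 ≡ 1, so λ ≡ 0.
  x = λ² - 6 - 2 = 0 - 8 ≡ 3; y = λ·(6 - 3) - 10 ≡ 1. → (3, 1)
8P: (3, 1) + (2, 10). λ = (10 - 1)/(2 - 3) ≡ 9/10 mod 11. 10⁻¹ ≡ 10 (mod 11), so λ ≡ 2.
  x = λ² - 3 - 2 = 4 - 5 ≡ 10; y = λ·(3 - 10) - 1 ≡ 7. → (10, 7)
9P: (10, 7) + (2, 10). λ = (10 - 7)/(2 - 10) ≡ 3/3 mod 11. 3⁻¹ ≡ 4 (mod 11), so λ ≡ 1.
  x = λ² - 10 - 2 = 1 - 12 ≡ 0; y = λ·(10 - 0) - 7 ≡ 3. → (0, 3)
10P: (0, 3) + (2, 10). λ = (10 - 3)/(2 - 0) ≡ 7/2 mod 11. 2⁻¹ ≡ 6 (mod 11) since 2·6 = 12 ≡ 1, so λ ≡ 9.
  x = λ² - 0 - 2 = 81 - 2 ≡ 2; y = λ·(0 - 2) - 3 ≡ 1. → (2, 1)
11P: (2, 1) + (2, 10): same x and y₁ ≡ -y₂, so the sum is O.
11P = O, so the order is 11.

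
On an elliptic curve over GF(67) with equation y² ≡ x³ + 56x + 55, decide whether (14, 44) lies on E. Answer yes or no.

no

y² = 44² ≡ 60; x³ + 56x + 55 = 3583 ≡ 32 (mod 67). 60 ≠ 32.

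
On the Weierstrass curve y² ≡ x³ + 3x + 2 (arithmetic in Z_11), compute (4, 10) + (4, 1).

The two points share x = 4 and their y-coordinates satisfy 10 + 1 ≡ 0 (mod 11), so they are inverses. Their sum is O.

O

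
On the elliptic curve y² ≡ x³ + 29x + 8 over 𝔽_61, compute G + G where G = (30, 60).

(4, 26)

tangent at (30, 60): λ = (3·30² + 29)/(2·60) ≡ 45/59. 59⁻¹ ≡ 30 (mod 61), so λ ≡ 45·30 ≡ 8.
  x = λ² - 30 - 30 = 64 - 60 ≡ 4; y = λ·(30 - 4) - 60 ≡ 26. → (4, 26)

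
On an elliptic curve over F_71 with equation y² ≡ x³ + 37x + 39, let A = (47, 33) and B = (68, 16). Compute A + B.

(51, 48)

(47, 33) + (68, 16). λ = (16 - 33)/(68 - 47) ≡ 54/21 mod 71. 21⁻¹ ≡ 44 (mod 71), so λ ≡ 33.
  x = λ² - 47 - 68 = 1089 - 115 ≡ 51; y = λ·(47 - 51) - 33 ≡ 48. → (51, 48)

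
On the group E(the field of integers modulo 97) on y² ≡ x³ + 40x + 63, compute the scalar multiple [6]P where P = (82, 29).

(3, 93)

Repeated addition: build up to 6P.
2P: tangent at (82, 29): λ = (3·82² + 40)/(2·29) ≡ 36/58. 58⁻¹ ≡ 92 (mod 97), so λ ≡ 36·92 ≡ 14.
  x = λ² - 82 - 82 = 196 - 164 ≡ 32; y = λ·(82 - 32) - 29 ≡ 89. → (32, 89)
3P: (32, 89) + (82, 29). λ = (29 - 89)/(82 - 32) ≡ 37/50 mod 97. 50⁻¹ ≡ 33 (mod 97), so λ ≡ 57.
  x = λ² - 32 - 82 = 3249 - 114 ≡ 31; y = λ·(32 - 31) - 89 ≡ 65. → (31, 65)
4P: (31, 65) + (82, 29). λ = (29 - 65)/(82 - 31) ≡ 61/51 mod 97. 51⁻¹ ≡ 78 (mod 97) since 51·78 = 3978 ≡ 1, so λ ≡ 5.
  x = λ² - 31 - 82 = 25 - 113 ≡ 9; y = λ·(31 - 9) - 65 ≡ 45. → (9, 45)
5P: (9, 45) + (82, 29). λ = (29 - 45)/(82 - 9) ≡ 81/73 mod 97. 73⁻¹ ≡ 4 (mod 97) since 73·4 = 292 ≡ 1, so λ ≡ 33.
  x = λ² - 9 - 82 = 1089 - 91 ≡ 28; y = λ·(9 - 28) - 45 ≡ 7. → (28, 7)
6P: (28, 7) + (82, 29). λ = (29 - 7)/(82 - 28) ≡ 22/54 mod 97. 54⁻¹ ≡ 9 (mod 97), so λ ≡ 4.
  x = λ² - 28 - 82 = 16 - 110 ≡ 3; y = λ·(28 - 3) - 7 ≡ 93. → (3, 93)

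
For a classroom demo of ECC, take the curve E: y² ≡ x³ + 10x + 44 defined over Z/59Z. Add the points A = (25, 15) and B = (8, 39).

(25, 15) + (8, 39). λ = (39 - 15)/(8 - 25) ≡ 24/42 mod 59. 42⁻¹ ≡ 52 (mod 59) since 42·52 = 2184 ≡ 1, so λ ≡ 9.
  x = λ² - 25 - 8 = 81 - 33 ≡ 48; y = λ·(25 - 48) - 15 ≡ 14. → (48, 14)

(48, 14)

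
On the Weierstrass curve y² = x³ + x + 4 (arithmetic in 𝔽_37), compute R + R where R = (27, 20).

tangent at (27, 20): λ = (3·27² + 1)/(2·20) ≡ 5/3. 3⁻¹ ≡ 25 (mod 37) since 3·25 = 75 ≡ 1, so λ ≡ 5·25 ≡ 14.
  x = λ² - 27 - 27 = 196 - 54 ≡ 31; y = λ·(27 - 31) - 20 ≡ 35. → (31, 35)

(31, 35)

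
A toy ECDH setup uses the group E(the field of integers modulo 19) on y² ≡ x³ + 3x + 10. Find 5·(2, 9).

(18, 5)

Write P = (2, 9).
Double-and-add on 5 = (101)₂. Start with P = (2, 9) for the leading 1-bit.
double: tangent at (2, 9): λ = (3·2² + 3)/(2·9) ≡ 15/18. 18⁻¹ ≡ 18 (mod 19), so λ ≡ 15·18 ≡ 4.
  x = λ² - 2 - 2 = 16 - 4 ≡ 12; y = λ·(2 - 12) - 9 ≡ 8. → (12, 8)
double: tangent at (12, 8): λ = (3·12² + 3)/(2·8) ≡ 17/16. 16⁻¹ ≡ 6 (mod 19), so λ ≡ 17·6 ≡ 7.
  x = λ² - 12 - 12 = 49 - 24 ≡ 6; y = λ·(12 - 6) - 8 ≡ 15. → (6, 15)
add P: (6, 15) + (2, 9). λ = (9 - 15)/(2 - 6) ≡ 13/15 mod 19. 15⁻¹ ≡ 14 (mod 19), so λ ≡ 11.
  x = λ² - 6 - 2 = 121 - 8 ≡ 18; y = λ·(6 - 18) - 15 ≡ 5. → (18, 5)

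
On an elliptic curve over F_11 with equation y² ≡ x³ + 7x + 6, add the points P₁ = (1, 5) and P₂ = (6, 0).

(5, 10)

(1, 5) + (6, 0). λ = (0 - 5)/(6 - 1) ≡ 6/5 mod 11. 5⁻¹ ≡ 9 (mod 11) since 5·9 = 45 ≡ 1, so λ ≡ 10.
  x = λ² - 1 - 6 = 100 - 7 ≡ 5; y = λ·(1 - 5) - 5 ≡ 10. → (5, 10)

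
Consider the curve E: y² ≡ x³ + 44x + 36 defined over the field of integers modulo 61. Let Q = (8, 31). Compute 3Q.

(19, 17)

Repeated addition: build up to 3Q.
2Q: tangent at (8, 31): λ = (3·8² + 44)/(2·31) ≡ 53/1. 1⁻¹ ≡ 1 (mod 61), so λ ≡ 53·1 ≡ 53.
  x = λ² - 8 - 8 = 2809 - 16 ≡ 48; y = λ·(8 - 48) - 31 ≡ 45. → (48, 45)
3Q: (48, 45) + (8, 31). λ = (31 - 45)/(8 - 48) ≡ 47/21 mod 61. 21⁻¹ ≡ 32 (mod 61) since 21·32 = 672 ≡ 1, so λ ≡ 40.
  x = λ² - 48 - 8 = 1600 - 56 ≡ 19; y = λ·(48 - 19) - 45 ≡ 17. → (19, 17)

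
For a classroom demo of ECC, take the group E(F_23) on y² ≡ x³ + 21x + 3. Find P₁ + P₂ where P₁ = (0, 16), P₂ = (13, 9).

(0, 16) + (13, 9). λ = (9 - 16)/(13 - 0) ≡ 16/13 mod 23. 13⁻¹ ≡ 16 (mod 23), so λ ≡ 3.
  x = λ² - 0 - 13 = 9 - 13 ≡ 19; y = λ·(0 - 19) - 16 ≡ 19. → (19, 19)

(19, 19)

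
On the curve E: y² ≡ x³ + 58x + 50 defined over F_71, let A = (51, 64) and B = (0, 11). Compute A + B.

(51, 64) + (0, 11). λ = (11 - 64)/(0 - 51) ≡ 18/20 mod 71. 20⁻¹ ≡ 32 (mod 71) since 20·32 = 640 ≡ 1, so λ ≡ 8.
  x = λ² - 51 - 0 = 64 - 51 ≡ 13; y = λ·(51 - 13) - 64 ≡ 27. → (13, 27)

(13, 27)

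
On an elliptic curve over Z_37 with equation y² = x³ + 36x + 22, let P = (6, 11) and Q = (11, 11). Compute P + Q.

(6, 11) + (11, 11). λ = (11 - 11)/(11 - 6) ≡ 0/5 mod 37. 5⁻¹ ≡ 15 (mod 37) since 5·15 = 75 ≡ 1, so λ ≡ 0.
  x = λ² - 6 - 11 = 0 - 17 ≡ 20; y = λ·(6 - 20) - 11 ≡ 26. → (20, 26)

(20, 26)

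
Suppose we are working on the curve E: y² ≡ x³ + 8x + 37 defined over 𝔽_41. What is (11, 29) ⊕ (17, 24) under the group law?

(11, 29) + (17, 24). λ = (24 - 29)/(17 - 11) ≡ 36/6 mod 41. 6⁻¹ ≡ 7 (mod 41) since 6·7 = 42 ≡ 1, so λ ≡ 6.
  x = λ² - 11 - 17 = 36 - 28 ≡ 8; y = λ·(11 - 8) - 29 ≡ 30. → (8, 30)

(8, 30)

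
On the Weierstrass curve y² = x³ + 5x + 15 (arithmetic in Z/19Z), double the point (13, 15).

(4, 17)

tangent at (13, 15): λ = (3·13² + 5)/(2·15) ≡ 18/11. 11⁻¹ ≡ 7 (mod 19), so λ ≡ 18·7 ≡ 12.
  x = λ² - 13 - 13 = 144 - 26 ≡ 4; y = λ·(13 - 4) - 15 ≡ 17. → (4, 17)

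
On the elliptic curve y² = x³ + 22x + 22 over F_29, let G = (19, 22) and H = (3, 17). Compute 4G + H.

(28, 17)

First 4G:
Double-and-add on 4 = (100)₂. Start with G = (19, 22) for the leading 1-bit.
double: tangent at (19, 22): λ = (3·19² + 22)/(2·22) ≡ 3/15. 15⁻¹ ≡ 2 (mod 29), so λ ≡ 3·2 ≡ 6.
  x = λ² - 19 - 19 = 36 - 38 ≡ 27; y = λ·(19 - 27) - 22 ≡ 17. → (27, 17)
double: tangent at (27, 17): λ = (3·27² + 22)/(2·17) ≡ 5/5. 5⁻¹ ≡ 6 (mod 29), so λ ≡ 5·6 ≡ 1.
  x = λ² - 27 - 27 = 1 - 54 ≡ 5; y = λ·(27 - 5) - 17 ≡ 5. → (5, 5)
4G = (5, 5).
Finally 4G + H:
(5, 5) + (3, 17). λ = (17 - 5)/(3 - 5) ≡ 12/27 mod 29. 27⁻¹ ≡ 14 (mod 29) since 27·14 = 378 ≡ 1, so λ ≡ 23.
  x = λ² - 5 - 3 = 529 - 8 ≡ 28; y = λ·(5 - 28) - 5 ≡ 17. → (28, 17)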